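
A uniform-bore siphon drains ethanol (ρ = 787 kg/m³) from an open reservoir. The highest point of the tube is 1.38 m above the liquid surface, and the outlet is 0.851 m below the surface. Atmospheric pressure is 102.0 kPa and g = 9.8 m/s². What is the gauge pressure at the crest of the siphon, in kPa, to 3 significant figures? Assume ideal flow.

From the surface to the outlet (both open to atmosphere, surface at rest): v = √(2g·h_out) = √(2·9.8·0.851) = 4.08 m/s.
With constant cross-section the crest speed equals v; applying Bernoulli from the surface up to the crest, P_top = P_atm − ½ρv² − ρg·h_top.
P_top = 102000 − ½·787·4.08² − 787·9.8·1.38 = 84800 Pa. So P_gauge = P_top − P_atm = -17200 Pa.

P_gauge ≈ -17.2 kPa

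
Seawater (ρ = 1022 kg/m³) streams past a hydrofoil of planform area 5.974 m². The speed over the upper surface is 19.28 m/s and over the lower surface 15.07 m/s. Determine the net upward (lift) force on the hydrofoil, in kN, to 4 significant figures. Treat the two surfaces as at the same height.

From P + ½ρv² = const at equal height, P_low − P_up = ½ρ(v_up² − v_low²).
ΔP = ½·1022·(19.28² − 15.07²) = 73900 Pa.
Lift = ΔP · A = 73900 × 5.974 = 441500 N.

F ≈ 441.5 kN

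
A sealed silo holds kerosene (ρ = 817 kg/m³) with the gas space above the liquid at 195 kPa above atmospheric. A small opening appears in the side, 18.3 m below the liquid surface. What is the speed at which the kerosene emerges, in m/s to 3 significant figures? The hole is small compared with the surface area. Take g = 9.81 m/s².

v = 28.9 m/s

Take point 1 at the surface (v₁ ≈ 0) and point 2 at the hole (at atmospheric pressure). Bernoulli: P₁ + ρg h = P_atm + ½ρv₂².
With P₁ − P_atm = 195000 Pa, v₂ = √(2gh + 2ΔP/ρ) = √(2·9.81·18.3 + 2·195000/817) = 28.9 m/s.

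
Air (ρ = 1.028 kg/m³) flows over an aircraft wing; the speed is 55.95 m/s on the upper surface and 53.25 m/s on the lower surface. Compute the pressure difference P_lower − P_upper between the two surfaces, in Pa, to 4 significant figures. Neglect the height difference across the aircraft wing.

The pressure is lower where the speed is higher: ΔP = ½ρ(v_up² − v_low²).
ΔP = ½·1.028·(55.95² − 53.25²) = 151.5 Pa.

ΔP ≈ 151.5 Pa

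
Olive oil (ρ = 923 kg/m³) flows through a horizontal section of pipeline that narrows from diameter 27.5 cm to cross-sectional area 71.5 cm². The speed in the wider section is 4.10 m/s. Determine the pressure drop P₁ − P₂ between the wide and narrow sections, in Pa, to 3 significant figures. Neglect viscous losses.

ΔP = 528000 Pa

Mass conservation (A₁v₁ = A₂v₂) gives v₂ = 4.10 × 594/71.5 = 34.1 m/s.
Bernoulli (h₁ = h₂): P₁ − P₂ = ½ρ(v₂² − v₁²).
P₁ − P₂ = ½·923·(34.1² − 4.10²) = ½·923·1140 = 528000 Pa.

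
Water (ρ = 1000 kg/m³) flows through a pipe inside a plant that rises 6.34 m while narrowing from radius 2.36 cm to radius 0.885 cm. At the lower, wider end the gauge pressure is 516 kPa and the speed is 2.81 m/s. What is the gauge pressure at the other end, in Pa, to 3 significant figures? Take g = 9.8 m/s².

258000 Pa

Mass conservation (A₁v₁ = A₂v₂) gives v₂ = 2.81 × 17.5/2.46 = 20.0 m/s.
Bernoulli: P₁ + ½ρv₁² + ρg h₁ = P₂ + ½ρv₂² + ρg h₂, so P₂ = P₁ + ½ρ(v₁² − v₂²) − ρg(h₂ − h₁).
P₂ = 516000 + ½·1000·(2.81² − 20.0²) − 1000·9.8·(+6.34) = 516000 + (-196000) − (62100) = 258000 Pa.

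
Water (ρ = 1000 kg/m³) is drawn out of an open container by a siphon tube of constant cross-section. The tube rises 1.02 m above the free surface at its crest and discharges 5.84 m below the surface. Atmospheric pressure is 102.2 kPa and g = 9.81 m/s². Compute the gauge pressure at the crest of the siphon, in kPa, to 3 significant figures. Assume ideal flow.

P_gauge ≈ -67.3 kPa

The outlet speed comes from Torricelli: v = √(2g·5.84) = 10.7 m/s.
The bore is uniform, so the speed at the crest is the same v. Bernoulli surface→crest: P_atm = P_top + ½ρv² + ρg·h_top.
P_top = 102200 − ½·1000·10.7² − 1000·9.81·1.02 = 34900 Pa. So P_gauge = P_top − P_atm = -67300 Pa.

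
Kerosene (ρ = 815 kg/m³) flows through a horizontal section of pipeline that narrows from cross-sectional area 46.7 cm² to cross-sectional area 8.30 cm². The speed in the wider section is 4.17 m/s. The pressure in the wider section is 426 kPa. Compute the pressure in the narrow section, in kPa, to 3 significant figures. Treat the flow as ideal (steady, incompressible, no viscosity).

Continuity gives A₁v₁ = A₂v₂, so v₂ = (46.7 cm²)/(8.30 cm²) × 4.17 m/s = 23.5 m/s.
The pipe is horizontal, so Bernoulli reduces to P₁ + ½ρv₁² = P₂ + ½ρv₂².
P₂ = P₁ − ½ρ(v₂² − v₁²) = 426000 − ½·815·(23.5² − 4.17²) = 426000 − 217000 = 209000 Pa.

P₂ ≈ 209 kPa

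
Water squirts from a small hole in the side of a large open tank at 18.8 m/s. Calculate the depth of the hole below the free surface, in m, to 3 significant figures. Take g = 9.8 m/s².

For a small hole in a large open tank, ½v² = gh, giving h = v²/(2g).
h = 18.8²/(2·9.8) = 353/19.60 = 18.0 m.

18.0 m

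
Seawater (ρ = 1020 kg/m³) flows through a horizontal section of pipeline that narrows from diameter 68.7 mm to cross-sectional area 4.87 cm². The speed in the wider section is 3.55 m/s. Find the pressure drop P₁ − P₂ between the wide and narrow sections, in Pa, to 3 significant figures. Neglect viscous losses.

ΔP ≈ 366000 Pa

Continuity gives A₁v₁ = A₂v₂, so v₂ = (37.1 cm²)/(4.87 cm²) × 3.55 m/s = 27.0 m/s.
Along the horizontal streamline, P + ½ρv² is constant.
P₁ − P₂ = ½·1020·(27.0² − 3.55²) = ½·1020·718 = 366000 Pa.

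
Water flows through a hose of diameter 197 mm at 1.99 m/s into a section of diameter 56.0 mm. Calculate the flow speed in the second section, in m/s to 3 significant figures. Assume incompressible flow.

v₂ = 24.6 m/s

By continuity, v₂ = v₁·A₁/A₂ = 1.99·(305/24.6) = 24.6 m/s.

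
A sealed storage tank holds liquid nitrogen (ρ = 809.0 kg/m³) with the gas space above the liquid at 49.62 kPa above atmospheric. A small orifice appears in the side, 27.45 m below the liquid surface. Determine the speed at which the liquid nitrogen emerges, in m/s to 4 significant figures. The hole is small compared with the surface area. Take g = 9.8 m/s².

25.70 m/s

Take point 1 at the surface (v₁ ≈ 0) and point 2 at the hole (at atmospheric pressure). Bernoulli: P₁ + ρg h = P_atm + ½ρv₂².
With P₁ − P_atm = 49620 Pa, v₂ = √(2gh + 2ΔP/ρ) = √(2·9.8·27.45 + 2·49620/809.0) = 25.70 m/s.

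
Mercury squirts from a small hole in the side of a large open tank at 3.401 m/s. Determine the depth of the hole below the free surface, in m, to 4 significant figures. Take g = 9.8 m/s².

h = 0.5901 m

Inverting v = √(2gh) gives h = v² / 2g.
h = 3.401²/(2·9.8) = 11.57/19.60 = 0.5901 m.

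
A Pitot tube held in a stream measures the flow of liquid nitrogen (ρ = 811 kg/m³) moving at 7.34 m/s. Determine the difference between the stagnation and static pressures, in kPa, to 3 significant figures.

Bernoulli between the free stream and the stagnation point: ½ρv² = P_stag − P_static.
ΔP = ½·811·7.34² = 21800 Pa.

21.8 kPa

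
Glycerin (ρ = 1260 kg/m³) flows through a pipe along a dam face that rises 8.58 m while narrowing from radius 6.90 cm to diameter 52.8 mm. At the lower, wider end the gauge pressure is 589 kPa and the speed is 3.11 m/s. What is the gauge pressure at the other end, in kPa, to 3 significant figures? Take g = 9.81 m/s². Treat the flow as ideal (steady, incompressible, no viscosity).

Continuity gives A₁v₁ = A₂v₂, so v₂ = (150 cm²)/(21.9 cm²) × 3.11 m/s = 21.2 m/s.
Bernoulli: P₁ + ½ρv₁² + ρg h₁ = P₂ + ½ρv₂² + ρg h₂, so P₂ = P₁ + ½ρ(v₁² − v₂²) − ρg(h₂ − h₁).
P₂ = 589000 + ½·1260·(3.11² − 21.2²) − 1260·9.81·(+8.58) = 589000 + (-278000) − (106000) = 205000 Pa.

P₂ = 205 kPa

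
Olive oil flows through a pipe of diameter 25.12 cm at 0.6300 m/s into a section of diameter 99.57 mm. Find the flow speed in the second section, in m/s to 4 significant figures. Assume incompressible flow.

Continuity gives A₁v₁ = A₂v₂, so v₂ = (495.6 cm²)/(77.87 cm²) × 0.6300 m/s = 4.010 m/s.

v₂ ≈ 4.010 m/s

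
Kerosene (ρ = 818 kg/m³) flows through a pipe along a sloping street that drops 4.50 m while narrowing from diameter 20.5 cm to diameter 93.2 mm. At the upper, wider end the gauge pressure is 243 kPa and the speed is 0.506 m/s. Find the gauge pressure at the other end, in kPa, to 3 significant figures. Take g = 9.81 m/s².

277 kPa

Mass conservation (A₁v₁ = A₂v₂) gives v₂ = 0.506 × 330/68.2 = 2.45 m/s.
Energy conservation along the streamline gives P₂ = P₁ − ½ρ(v₂² − v₁²) − ρg(h₂ − h₁).
P₂ = 243000 + ½·818·(0.506² − 2.45²) − 818·9.81·(−4.50) = 243000 + (-2350) − (-36100) = 277000 Pa.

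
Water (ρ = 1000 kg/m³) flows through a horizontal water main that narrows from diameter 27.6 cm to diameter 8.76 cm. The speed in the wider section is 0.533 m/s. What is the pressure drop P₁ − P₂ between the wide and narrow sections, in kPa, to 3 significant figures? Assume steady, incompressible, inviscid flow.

13.9 kPa

The volume flow rate is constant, so v₂ = (A₁/A₂)v₁ = (598/60.3)·0.533 = 5.29 m/s.
Bernoulli (h₁ = h₂): P₁ − P₂ = ½ρ(v₂² − v₁²).
P₁ − P₂ = ½·1000·(5.29² − 0.533²) = ½·1000·27.7 = 13900 Pa.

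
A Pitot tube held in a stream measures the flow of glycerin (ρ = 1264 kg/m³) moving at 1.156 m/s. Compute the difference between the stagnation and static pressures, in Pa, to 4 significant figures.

Bernoulli between the free stream and the stagnation point: ½ρv² = P_stag − P_static.
ΔP = ½·1264·1.156² = 844.6 Pa.

ΔP ≈ 844.6 Pa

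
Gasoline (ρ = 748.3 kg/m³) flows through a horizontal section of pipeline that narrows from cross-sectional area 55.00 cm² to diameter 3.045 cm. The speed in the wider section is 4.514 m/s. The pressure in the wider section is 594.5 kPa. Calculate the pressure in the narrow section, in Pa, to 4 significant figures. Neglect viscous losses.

By continuity, v₂ = v₁·A₁/A₂ = 4.514·(55.00/7.282) = 34.09 m/s.
Bernoulli (h₁ = h₂): P₁ − P₂ = ½ρ(v₂² − v₁²).
P₂ = P₁ − ½ρ(v₂² − v₁²) = 594500 − ½·748.3·(34.09² − 4.514²) = 594500 − 427300 = 167200 Pa.

167200 Pa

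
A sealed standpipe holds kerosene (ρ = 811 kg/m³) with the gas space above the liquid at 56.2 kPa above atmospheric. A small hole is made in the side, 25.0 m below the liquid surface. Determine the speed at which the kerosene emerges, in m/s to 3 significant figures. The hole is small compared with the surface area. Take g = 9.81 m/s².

Take point 1 at the surface (v₁ ≈ 0) and point 2 at the hole (at atmospheric pressure). Bernoulli: P₁ + ρg h = P_atm + ½ρv₂².
With P₁ − P_atm = 56200 Pa, v₂ = √(2gh + 2ΔP/ρ) = √(2·9.81·25.0 + 2·56200/811) = 25.1 m/s.

v ≈ 25.1 m/s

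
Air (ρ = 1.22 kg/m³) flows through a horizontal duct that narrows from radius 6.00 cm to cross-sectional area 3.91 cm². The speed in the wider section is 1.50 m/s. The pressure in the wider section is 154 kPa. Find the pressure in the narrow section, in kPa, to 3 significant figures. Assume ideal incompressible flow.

By continuity, v₂ = v₁·A₁/A₂ = 1.50·(113/3.91) = 43.4 m/s.
Bernoulli (h₁ = h₂): P₁ − P₂ = ½ρ(v₂² − v₁²).
P₂ = P₁ − ½ρ(v₂² − v₁²) = 154000 − ½·1.22·(43.4² − 1.50²) = 154000 − 1150 = 153000 Pa.

P₂ ≈ 153 kPa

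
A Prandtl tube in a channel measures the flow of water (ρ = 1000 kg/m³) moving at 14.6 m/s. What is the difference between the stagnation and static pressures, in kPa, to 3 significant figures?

At the stagnation point the flow is brought to rest, so Bernoulli gives P_stag − P_static = ½ρv².
ΔP = ½·1000·14.6² = 107000 Pa.

ΔP = 107 kPa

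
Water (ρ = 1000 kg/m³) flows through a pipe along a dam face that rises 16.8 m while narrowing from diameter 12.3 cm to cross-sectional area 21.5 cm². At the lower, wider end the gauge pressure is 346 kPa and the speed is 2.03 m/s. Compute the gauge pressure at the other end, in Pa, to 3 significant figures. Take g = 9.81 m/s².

Mass conservation (A₁v₁ = A₂v₂) gives v₂ = 2.03 × 119/21.5 = 11.2 m/s.
Applying Bernoulli between the two ends and solving for P₂: P₂ = P₁ + ½ρ(v₁² − v₂²) − ρgΔh.
P₂ = 346000 + ½·1000·(2.03² − 11.2²) − 1000·9.81·(+16.8) = 346000 + (-60900) − (165000) = 120000 Pa.

120000 Pa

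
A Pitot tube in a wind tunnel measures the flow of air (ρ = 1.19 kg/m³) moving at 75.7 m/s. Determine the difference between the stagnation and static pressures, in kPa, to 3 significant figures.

ΔP ≈ 3.41 kPa

At the stagnation point the flow is brought to rest, so Bernoulli gives P_stag − P_static = ½ρv².
ΔP = ½·1.19·75.7² = 3410 Pa.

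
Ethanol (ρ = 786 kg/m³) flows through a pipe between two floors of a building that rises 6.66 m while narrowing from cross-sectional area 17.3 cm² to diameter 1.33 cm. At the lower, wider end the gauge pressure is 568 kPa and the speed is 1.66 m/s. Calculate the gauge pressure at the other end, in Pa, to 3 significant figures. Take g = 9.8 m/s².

P₂ ≈ 350000 Pa

By continuity, v₂ = v₁·A₁/A₂ = 1.66·(17.3/1.39) = 20.7 m/s.
Bernoulli: P₁ + ½ρv₁² + ρg h₁ = P₂ + ½ρv₂² + ρg h₂, so P₂ = P₁ + ½ρ(v₁² − v₂²) − ρg(h₂ − h₁).
P₂ = 568000 + ½·786·(1.66² − 20.7²) − 786·9.8·(+6.66) = 568000 + (-167000) − (51300) = 350000 Pa.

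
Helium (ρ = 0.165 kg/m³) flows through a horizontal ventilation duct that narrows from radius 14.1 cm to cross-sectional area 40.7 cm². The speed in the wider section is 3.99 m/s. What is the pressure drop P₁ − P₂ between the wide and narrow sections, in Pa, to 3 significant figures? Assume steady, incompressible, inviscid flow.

Mass conservation (A₁v₁ = A₂v₂) gives v₂ = 3.99 × 625/40.7 = 61.2 m/s.
Bernoulli (h₁ = h₂): P₁ − P₂ = ½ρ(v₂² − v₁²).
P₁ − P₂ = ½·0.165·(61.2² − 3.99²) = ½·0.165·3730 = 308 Pa.

ΔP ≈ 308 Pa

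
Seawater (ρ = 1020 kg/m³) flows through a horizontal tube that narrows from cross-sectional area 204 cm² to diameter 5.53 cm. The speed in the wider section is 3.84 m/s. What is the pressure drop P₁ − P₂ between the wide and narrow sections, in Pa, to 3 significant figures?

ΔP = 535000 Pa

Mass conservation (A₁v₁ = A₂v₂) gives v₂ = 3.84 × 204/24.0 = 32.6 m/s.
The pipe is horizontal, so Bernoulli reduces to P₁ + ½ρv₁² = P₂ + ½ρv₂².
P₁ − P₂ = ½·1020·(32.6² − 3.84²) = ½·1020·1050 = 535000 Pa.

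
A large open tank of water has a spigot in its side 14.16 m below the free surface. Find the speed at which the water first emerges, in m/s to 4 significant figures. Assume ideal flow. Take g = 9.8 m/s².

v = 16.66 m/s

Bernoulli from surface to hole (P equal, v_surface ≈ 0): v = √(2gh) = √(2×9.8×14.16) = 16.66 m/s.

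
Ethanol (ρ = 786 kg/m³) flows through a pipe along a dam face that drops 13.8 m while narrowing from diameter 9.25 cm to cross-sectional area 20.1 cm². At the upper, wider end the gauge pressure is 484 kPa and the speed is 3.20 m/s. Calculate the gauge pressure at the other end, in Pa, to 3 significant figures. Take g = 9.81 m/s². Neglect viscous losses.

P₂ ≈ 549000 Pa

Continuity gives A₁v₁ = A₂v₂, so v₂ = (67.2 cm²)/(20.1 cm²) × 3.20 m/s = 10.7 m/s.
Energy conservation along the streamline gives P₂ = P₁ − ½ρ(v₂² − v₁²) − ρg(h₂ − h₁).
P₂ = 484000 + ½·786·(3.20² − 10.7²) − 786·9.81·(−13.8) = 484000 + (-41000) − (-106000) = 549000 Pa.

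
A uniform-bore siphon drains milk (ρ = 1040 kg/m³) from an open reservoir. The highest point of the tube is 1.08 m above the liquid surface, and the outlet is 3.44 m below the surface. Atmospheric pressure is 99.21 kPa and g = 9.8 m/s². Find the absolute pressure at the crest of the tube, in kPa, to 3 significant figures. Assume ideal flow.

53.1 kPa

From the surface to the outlet (both open to atmosphere, surface at rest): v = √(2g·h_out) = √(2·9.8·3.44) = 8.21 m/s.
Continuity keeps v the same throughout the tube; from surface to crest, P_atm + 0 = P_top + ½ρv² + ρg·h_top.
P_top = 99210 − ½·1040·8.21² − 1040·9.8·1.08 = 53100 Pa.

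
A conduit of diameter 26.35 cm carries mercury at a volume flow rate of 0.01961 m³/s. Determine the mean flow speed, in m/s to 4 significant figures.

Q = 0.01961 m³/s = 0.01961 m³/s.
v = Q/A = 0.01961 / 0.05453 = 0.3596 m/s.

v ≈ 0.3596 m/s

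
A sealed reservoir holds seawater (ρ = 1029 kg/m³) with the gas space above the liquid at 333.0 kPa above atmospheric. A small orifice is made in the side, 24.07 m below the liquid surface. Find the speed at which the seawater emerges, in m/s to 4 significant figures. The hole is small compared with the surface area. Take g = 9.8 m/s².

Take point 1 at the surface (v₁ ≈ 0) and point 2 at the hole (at atmospheric pressure). Bernoulli: P₁ + ρg h = P_atm + ½ρv₂².
With P₁ − P_atm = 333000 Pa, v₂ = √(2gh + 2ΔP/ρ) = √(2·9.8·24.07 + 2·333000/1029) = 33.45 m/s.

v ≈ 33.45 m/s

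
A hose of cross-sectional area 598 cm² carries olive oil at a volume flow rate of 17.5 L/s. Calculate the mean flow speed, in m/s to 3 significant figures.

Q = 17.5 L/s = 0.0175 m³/s.
v = Q/A = 0.0175 / 0.0598 = 0.293 m/s.

v = 0.293 m/s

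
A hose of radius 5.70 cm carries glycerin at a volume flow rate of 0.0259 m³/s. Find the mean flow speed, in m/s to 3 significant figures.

Q = 0.0259 m³/s = 0.0259 m³/s.
v = Q/A = 0.0259 / 0.0102 = 2.54 m/s.

v ≈ 2.54 m/s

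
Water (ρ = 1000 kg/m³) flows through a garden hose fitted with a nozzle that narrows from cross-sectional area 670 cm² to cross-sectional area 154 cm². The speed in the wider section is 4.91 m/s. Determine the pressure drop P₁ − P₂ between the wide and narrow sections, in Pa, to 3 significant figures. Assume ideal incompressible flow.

By continuity, v₂ = v₁·A₁/A₂ = 4.91·(670/154) = 21.4 m/s.
The pipe is horizontal, so Bernoulli reduces to P₁ + ½ρv₁² = P₂ + ½ρv₂².
P₁ − P₂ = ½·1000·(21.4² − 4.91²) = ½·1000·432 = 216000 Pa.

ΔP = 216000 Pa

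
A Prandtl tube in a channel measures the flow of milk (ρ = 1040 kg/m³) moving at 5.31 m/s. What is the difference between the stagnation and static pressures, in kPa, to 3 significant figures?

At the stagnation point the flow is brought to rest, so Bernoulli gives P_stag − P_static = ½ρv².
ΔP = ½·1040·5.31² = 14700 Pa.

ΔP ≈ 14.7 kPa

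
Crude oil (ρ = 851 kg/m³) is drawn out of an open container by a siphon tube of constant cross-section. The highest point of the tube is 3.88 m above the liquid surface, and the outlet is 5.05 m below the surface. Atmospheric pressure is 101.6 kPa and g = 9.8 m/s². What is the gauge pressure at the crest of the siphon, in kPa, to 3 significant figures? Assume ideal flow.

P_gauge ≈ -74.5 kPa

From the surface to the outlet (both open to atmosphere, surface at rest): v = √(2g·h_out) = √(2·9.8·5.05) = 9.95 m/s.
With constant cross-section the crest speed equals v; applying Bernoulli from the surface up to the crest, P_top = P_atm − ½ρv² − ρg·h_top.
P_top = 101600 − ½·851·9.95² − 851·9.8·3.88 = 27100 Pa. So P_gauge = P_top − P_atm = -74500 Pa.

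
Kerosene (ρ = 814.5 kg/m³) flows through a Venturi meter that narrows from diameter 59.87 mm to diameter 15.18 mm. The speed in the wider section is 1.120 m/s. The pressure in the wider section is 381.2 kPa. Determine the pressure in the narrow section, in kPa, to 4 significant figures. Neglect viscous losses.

The volume flow rate is constant, so v₂ = (A₁/A₂)v₁ = (28.15/1.810)·1.120 = 17.42 m/s.
Along the horizontal streamline, P + ½ρv² is constant.
P₂ = P₁ − ½ρ(v₂² − v₁²) = 381200 − ½·814.5·(17.42² − 1.120²) = 381200 − 123100 = 258100 Pa.

P₂ ≈ 258.1 kPa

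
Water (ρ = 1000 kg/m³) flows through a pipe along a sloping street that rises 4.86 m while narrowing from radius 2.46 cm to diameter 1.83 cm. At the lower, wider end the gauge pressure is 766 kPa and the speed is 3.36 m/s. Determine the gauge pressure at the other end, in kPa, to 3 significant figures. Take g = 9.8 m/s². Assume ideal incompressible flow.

Continuity gives A₁v₁ = A₂v₂, so v₂ = (19.0 cm²)/(2.63 cm²) × 3.36 m/s = 24.3 m/s.
Applying Bernoulli between the two ends and solving for P₂: P₂ = P₁ + ½ρ(v₁² − v₂²) − ρgΔh.
P₂ = 766000 + ½·1000·(3.36² − 24.3²) − 1000·9.8·(+4.86) = 766000 + (-289000) − (47600) = 429000 Pa.

P₂ = 429 kPa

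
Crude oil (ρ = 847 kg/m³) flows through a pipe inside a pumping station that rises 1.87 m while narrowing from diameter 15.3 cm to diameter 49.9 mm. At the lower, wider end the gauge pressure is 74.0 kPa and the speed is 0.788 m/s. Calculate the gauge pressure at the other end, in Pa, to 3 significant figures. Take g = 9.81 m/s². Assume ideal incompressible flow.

Continuity gives A₁v₁ = A₂v₂, so v₂ = (184 cm²)/(19.6 cm²) × 0.788 m/s = 7.41 m/s.
Applying Bernoulli between the two ends and solving for P₂: P₂ = P₁ + ½ρ(v₁² − v₂²) − ρgΔh.
P₂ = 74000 + ½·847·(0.788² − 7.41²) − 847·9.81·(+1.87) = 74000 + (-23000) − (15500) = 35500 Pa.

35500 Pa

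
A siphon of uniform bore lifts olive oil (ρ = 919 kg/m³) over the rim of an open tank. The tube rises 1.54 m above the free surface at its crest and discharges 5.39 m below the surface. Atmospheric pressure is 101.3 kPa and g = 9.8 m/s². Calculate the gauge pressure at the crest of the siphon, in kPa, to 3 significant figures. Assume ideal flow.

P_gauge = -62.4 kPa

The outlet speed comes from Torricelli: v = √(2g·5.39) = 10.3 m/s.
With constant cross-section the crest speed equals v; applying Bernoulli from the surface up to the crest, P_top = P_atm − ½ρv² − ρg·h_top.
P_top = 101300 − ½·919·10.3² − 919·9.8·1.54 = 38900 Pa. So P_gauge = P_top − P_atm = -62400 Pa.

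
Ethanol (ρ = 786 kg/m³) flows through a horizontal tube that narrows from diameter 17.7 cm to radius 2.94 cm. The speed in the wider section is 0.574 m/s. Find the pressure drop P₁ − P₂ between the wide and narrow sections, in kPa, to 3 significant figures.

ΔP ≈ 10.5 kPa

The volume flow rate is constant, so v₂ = (A₁/A₂)v₁ = (246/27.2)·0.574 = 5.20 m/s.
Bernoulli (h₁ = h₂): P₁ − P₂ = ½ρ(v₂² − v₁²).
P₁ − P₂ = ½·786·(5.20² − 0.574²) = ½·786·26.7 = 10500 Pa.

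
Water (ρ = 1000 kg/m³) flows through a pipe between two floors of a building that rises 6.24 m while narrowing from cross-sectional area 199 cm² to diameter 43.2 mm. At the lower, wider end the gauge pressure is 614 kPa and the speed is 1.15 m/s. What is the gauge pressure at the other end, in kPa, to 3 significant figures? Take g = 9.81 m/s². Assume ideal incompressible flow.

The volume flow rate is constant, so v₂ = (A₁/A₂)v₁ = (199/14.7)·1.15 = 15.6 m/s.
Bernoulli: P₁ + ½ρv₁² + ρg h₁ = P₂ + ½ρv₂² + ρg h₂, so P₂ = P₁ + ½ρ(v₁² − v₂²) − ρg(h₂ − h₁).
P₂ = 614000 + ½·1000·(1.15² − 15.6²) − 1000·9.81·(+6.24) = 614000 + (-121000) − (61200) = 432000 Pa.

P₂ = 432 kPa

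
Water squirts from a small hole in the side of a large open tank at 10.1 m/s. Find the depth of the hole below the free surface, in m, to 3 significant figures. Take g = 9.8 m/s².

Inverting v = √(2gh) gives h = v² / 2g.
h = 10.1²/(2·9.8) = 102/19.60 = 5.20 m.

5.20 m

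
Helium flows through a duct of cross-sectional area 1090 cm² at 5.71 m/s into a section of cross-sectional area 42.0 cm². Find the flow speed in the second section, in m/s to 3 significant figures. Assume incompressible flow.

The volume flow rate is constant, so v₂ = (A₁/A₂)v₁ = (1090/42.0)·5.71 = 148 m/s.

v₂ = 148 m/s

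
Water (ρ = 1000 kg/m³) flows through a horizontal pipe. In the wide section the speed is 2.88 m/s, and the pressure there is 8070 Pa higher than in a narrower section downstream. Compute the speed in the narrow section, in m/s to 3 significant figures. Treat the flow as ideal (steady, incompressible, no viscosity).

v₂ ≈ 4.94 m/s

Horizontal Bernoulli: P₁ + ½ρv₁² = P₂ + ½ρv₂², so v₂² = v₁² + 2(P₁ − P₂)/ρ.
v₂ = √(2.88² + 2·8070/1000) = √(8.29 + 16.1) = 4.94 m/s.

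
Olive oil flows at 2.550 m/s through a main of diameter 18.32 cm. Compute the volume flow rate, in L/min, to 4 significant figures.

Q = A·v = 0.02636 m² × 2.550 m/s = 0.06722 m³/s.
Converting: 0.06722 m³/s × 60000 = 4033 L/min.

Q = 4033 L/min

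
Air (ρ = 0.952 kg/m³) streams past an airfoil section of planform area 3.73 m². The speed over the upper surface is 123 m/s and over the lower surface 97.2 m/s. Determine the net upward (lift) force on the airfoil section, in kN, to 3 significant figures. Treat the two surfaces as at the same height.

With equal heights on the two surfaces, Bernoulli gives P_lower − P_upper = ½ρ(v_upper² − v_lower²).
ΔP = ½·0.952·(123² − 97.2²) = 2700 Pa.
Lift = ΔP · A = 2700 × 3.73 = 10100 N.

F = 10.1 kN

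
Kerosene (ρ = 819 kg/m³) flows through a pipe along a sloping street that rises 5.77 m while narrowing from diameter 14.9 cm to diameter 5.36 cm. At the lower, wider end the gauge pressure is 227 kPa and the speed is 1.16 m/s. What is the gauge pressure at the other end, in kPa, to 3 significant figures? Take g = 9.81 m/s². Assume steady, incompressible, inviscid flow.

The volume flow rate is constant, so v₂ = (A₁/A₂)v₁ = (174/22.6)·1.16 = 8.96 m/s.
Bernoulli: P₁ + ½ρv₁² + ρg h₁ = P₂ + ½ρv₂² + ρg h₂, so P₂ = P₁ + ½ρ(v₁² − v₂²) − ρg(h₂ − h₁).
P₂ = 227000 + ½·819·(1.16² − 8.96²) − 819·9.81·(+5.77) = 227000 + (-32400) − (46400) = 148000 Pa.

148 kPa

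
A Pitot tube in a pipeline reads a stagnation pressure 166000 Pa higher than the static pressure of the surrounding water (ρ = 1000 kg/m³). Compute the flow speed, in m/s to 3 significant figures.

Bernoulli between the free stream and the stagnation point: ½ρv² = P_stag − P_static.
v = √(2ΔP/ρ) = √(2·166000/1000) = 18.2 m/s.

18.2 m/s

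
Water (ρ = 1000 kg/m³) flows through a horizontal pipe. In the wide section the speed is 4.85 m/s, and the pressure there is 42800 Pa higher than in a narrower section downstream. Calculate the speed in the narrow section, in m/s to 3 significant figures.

With h₁ = h₂, rearranging Bernoulli gives v₂ = √(v₁² + 2ΔP/ρ).
v₂ = √(4.85² + 2·42800/1000) = √(23.5 + 85.6) = 10.4 m/s.

v₂ = 10.4 m/s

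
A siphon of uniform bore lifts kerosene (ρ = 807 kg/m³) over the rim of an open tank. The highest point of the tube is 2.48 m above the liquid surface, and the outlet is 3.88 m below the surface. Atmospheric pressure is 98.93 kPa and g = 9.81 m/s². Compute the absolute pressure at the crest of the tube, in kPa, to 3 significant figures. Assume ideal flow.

Bernoulli surface→outlet gives ½v² = g·h_out, so v = √(2·9.81·3.88) = 8.72 m/s.
The bore is uniform, so the speed at the crest is the same v. Bernoulli surface→crest: P_atm = P_top + ½ρv² + ρg·h_top.
P_top = 98930 − ½·807·8.72² − 807·9.81·2.48 = 48600 Pa.

P_top ≈ 48.6 kPa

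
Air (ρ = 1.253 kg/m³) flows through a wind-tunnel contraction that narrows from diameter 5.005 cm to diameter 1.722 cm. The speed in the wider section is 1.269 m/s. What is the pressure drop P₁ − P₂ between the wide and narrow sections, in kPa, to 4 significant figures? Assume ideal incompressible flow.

ΔP = 0.07099 kPa

The volume flow rate is constant, so v₂ = (A₁/A₂)v₁ = (19.67/2.329)·1.269 = 10.72 m/s.
The pipe is horizontal, so Bernoulli reduces to P₁ + ½ρv₁² = P₂ + ½ρv₂².
P₁ − P₂ = ½·1.253·(10.72² − 1.269²) = ½·1.253·113.3 = 70.99 Pa.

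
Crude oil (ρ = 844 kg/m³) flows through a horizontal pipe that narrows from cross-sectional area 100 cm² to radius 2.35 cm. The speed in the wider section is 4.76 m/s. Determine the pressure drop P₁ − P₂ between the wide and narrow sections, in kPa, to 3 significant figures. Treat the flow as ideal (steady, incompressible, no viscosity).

Mass conservation (A₁v₁ = A₂v₂) gives v₂ = 4.76 × 100/17.3 = 27.4 m/s.
Along the horizontal streamline, P + ½ρv² is constant.
P₁ − P₂ = ½·844·(27.4² − 4.76²) = ½·844·730 = 308000 Pa.

ΔP ≈ 308 kPa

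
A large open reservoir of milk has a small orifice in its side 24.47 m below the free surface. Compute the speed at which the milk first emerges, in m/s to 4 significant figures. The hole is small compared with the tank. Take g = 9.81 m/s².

21.91 m/s

Torricelli's result v = √(2gh) gives v = √(2·9.81·24.47) = 21.91 m/s.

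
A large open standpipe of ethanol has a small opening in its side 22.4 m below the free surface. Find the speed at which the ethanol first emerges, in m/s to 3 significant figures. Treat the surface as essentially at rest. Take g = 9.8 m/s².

With the surface at rest and both surface and jet at atmospheric pressure, Bernoulli gives ρg h = ½ρv², so v = √(2gh) = √(2·9.8·22.4) = 21.0 m/s.

v ≈ 21.0 m/s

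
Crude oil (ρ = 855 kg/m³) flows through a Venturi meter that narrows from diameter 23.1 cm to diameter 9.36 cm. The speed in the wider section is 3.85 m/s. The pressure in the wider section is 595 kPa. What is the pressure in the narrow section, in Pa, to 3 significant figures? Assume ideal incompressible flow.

366000 Pa

The volume flow rate is constant, so v₂ = (A₁/A₂)v₁ = (419/68.8)·3.85 = 23.4 m/s.
Bernoulli (h₁ = h₂): P₁ − P₂ = ½ρ(v₂² − v₁²).
P₂ = P₁ − ½ρ(v₂² − v₁²) = 595000 − ½·855·(23.4² − 3.85²) = 595000 − 229000 = 366000 Pa.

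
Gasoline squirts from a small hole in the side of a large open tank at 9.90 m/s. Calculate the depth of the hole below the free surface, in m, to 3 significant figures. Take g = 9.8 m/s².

5.00 m

Torricelli: v = √(2gh), so h = v²/(2g).
h = 9.90²/(2·9.8) = 98.0/19.60 = 5.00 m.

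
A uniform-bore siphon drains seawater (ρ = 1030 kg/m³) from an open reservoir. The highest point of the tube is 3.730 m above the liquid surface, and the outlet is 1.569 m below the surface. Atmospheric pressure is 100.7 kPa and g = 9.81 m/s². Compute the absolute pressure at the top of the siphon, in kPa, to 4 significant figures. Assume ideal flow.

The outlet speed comes from Torricelli: v = √(2g·1.569) = 5.548 m/s.
Continuity keeps v the same throughout the tube; from surface to crest, P_atm + 0 = P_top + ½ρv² + ρg·h_top.
P_top = 100700 − ½·1030·5.548² − 1030·9.81·3.730 = 47160 Pa.

P_top = 47.16 kPa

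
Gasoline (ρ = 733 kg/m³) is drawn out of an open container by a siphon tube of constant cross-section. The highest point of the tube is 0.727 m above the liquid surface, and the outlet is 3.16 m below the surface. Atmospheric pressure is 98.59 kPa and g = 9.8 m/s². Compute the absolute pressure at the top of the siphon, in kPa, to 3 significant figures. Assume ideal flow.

P_top ≈ 70.7 kPa

Bernoulli surface→outlet gives ½v² = g·h_out, so v = √(2·9.8·3.16) = 7.87 m/s.
The bore is uniform, so the speed at the crest is the same v. Bernoulli surface→crest: P_atm = P_top + ½ρv² + ρg·h_top.
P_top = 98590 − ½·733·7.87² − 733·9.8·0.727 = 70700 Pa.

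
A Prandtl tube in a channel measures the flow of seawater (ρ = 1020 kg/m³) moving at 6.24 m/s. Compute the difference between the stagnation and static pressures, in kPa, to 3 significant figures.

At the stagnation point the flow is brought to rest, so Bernoulli gives P_stag − P_static = ½ρv².
ΔP = ½·1020·6.24² = 19900 Pa.

ΔP ≈ 19.9 kPa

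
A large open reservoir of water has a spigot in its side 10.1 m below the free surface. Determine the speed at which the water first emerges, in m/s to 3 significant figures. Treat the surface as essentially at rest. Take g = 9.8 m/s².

Bernoulli from surface to hole (P equal, v_surface ≈ 0): v = √(2gh) = √(2×9.8×10.1) = 14.1 m/s.

v = 14.1 m/s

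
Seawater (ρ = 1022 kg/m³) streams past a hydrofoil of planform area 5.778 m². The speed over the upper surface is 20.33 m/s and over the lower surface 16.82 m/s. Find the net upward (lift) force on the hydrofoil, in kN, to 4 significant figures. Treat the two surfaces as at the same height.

F ≈ 385.0 kN

With equal heights on the two surfaces, Bernoulli gives P_lower − P_upper = ½ρ(v_upper² − v_lower²).
ΔP = ½·1022·(20.33² − 16.82²) = 66630 Pa.
Lift = ΔP · A = 66630 × 5.778 = 385000 N.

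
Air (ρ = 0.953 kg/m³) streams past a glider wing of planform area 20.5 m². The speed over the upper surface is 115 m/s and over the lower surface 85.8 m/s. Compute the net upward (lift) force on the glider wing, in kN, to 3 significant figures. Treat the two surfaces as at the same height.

57.3 kN

The faster flow above has the lower pressure; Bernoulli (same height) gives ΔP = ½ρ(v_up² − v_low²).
ΔP = ½·0.953·(115² − 85.8²) = 2790 Pa.
Lift = ΔP · A = 2790 × 20.5 = 57300 N.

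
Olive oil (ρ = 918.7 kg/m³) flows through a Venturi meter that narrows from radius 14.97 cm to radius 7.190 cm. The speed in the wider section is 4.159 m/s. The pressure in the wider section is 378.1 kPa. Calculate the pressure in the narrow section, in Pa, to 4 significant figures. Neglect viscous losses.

By continuity, v₂ = v₁·A₁/A₂ = 4.159·(704.0/162.4) = 18.03 m/s.
The pipe is horizontal, so Bernoulli reduces to P₁ + ½ρv₁² = P₂ + ½ρv₂².
P₂ = P₁ − ½ρ(v₂² − v₁²) = 378100 − ½·918.7·(18.03² − 4.159²) = 378100 − 141400 = 236700 Pa.

P₂ ≈ 236700 Pa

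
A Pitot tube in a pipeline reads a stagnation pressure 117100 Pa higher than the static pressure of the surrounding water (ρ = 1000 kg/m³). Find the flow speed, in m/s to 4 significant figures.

At the stagnation point the flow is brought to rest, so Bernoulli gives P_stag − P_static = ½ρv².
v = √(2ΔP/ρ) = √(2·117100/1000) = 15.30 m/s.

v = 15.30 m/s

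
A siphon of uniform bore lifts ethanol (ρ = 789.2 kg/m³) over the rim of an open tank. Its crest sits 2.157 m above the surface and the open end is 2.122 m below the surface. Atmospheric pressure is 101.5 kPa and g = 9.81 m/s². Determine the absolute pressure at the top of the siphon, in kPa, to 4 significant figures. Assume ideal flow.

68.37 kPa

Bernoulli surface→outlet gives ½v² = g·h_out, so v = √(2·9.81·2.122) = 6.452 m/s.
The bore is uniform, so the speed at the crest is the same v. Bernoulli surface→crest: P_atm = P_top + ½ρv² + ρg·h_top.
P_top = 101500 − ½·789.2·6.452² − 789.2·9.81·2.157 = 68370 Pa.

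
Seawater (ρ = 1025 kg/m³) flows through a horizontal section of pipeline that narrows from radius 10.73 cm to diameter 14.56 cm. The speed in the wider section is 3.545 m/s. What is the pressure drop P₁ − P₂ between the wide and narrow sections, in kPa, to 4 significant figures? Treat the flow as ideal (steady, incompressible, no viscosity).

23.95 kPa

Mass conservation (A₁v₁ = A₂v₂) gives v₂ = 3.545 × 361.7/166.5 = 7.701 m/s.
Along the horizontal streamline, P + ½ρv² is constant.
P₁ − P₂ = ½·1025·(7.701² − 3.545²) = ½·1025·46.74 = 23950 Pa.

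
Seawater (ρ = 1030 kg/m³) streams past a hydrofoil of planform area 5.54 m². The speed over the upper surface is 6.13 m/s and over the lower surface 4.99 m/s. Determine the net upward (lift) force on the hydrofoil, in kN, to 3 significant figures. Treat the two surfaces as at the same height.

F = 36.2 kN

With equal heights on the two surfaces, Bernoulli gives P_lower − P_upper = ½ρ(v_upper² − v_lower²).
ΔP = ½·1030·(6.13² − 4.99²) = 6530 Pa.
Lift = ΔP · A = 6530 × 5.54 = 36200 N.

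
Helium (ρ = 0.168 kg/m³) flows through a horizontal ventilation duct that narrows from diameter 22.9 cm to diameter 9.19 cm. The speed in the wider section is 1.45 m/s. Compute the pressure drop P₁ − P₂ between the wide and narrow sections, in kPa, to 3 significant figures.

0.00663 kPa

Mass conservation (A₁v₁ = A₂v₂) gives v₂ = 1.45 × 412/66.3 = 9.00 m/s.
Along the horizontal streamline, P + ½ρv² is constant.
P₁ − P₂ = ½·0.168·(9.00² − 1.45²) = ½·0.168·79.0 = 6.63 Pa.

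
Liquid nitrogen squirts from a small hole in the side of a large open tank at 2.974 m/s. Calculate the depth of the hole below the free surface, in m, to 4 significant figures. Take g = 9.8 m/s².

0.4513 m

Inverting v = √(2gh) gives h = v² / 2g.
h = 2.974²/(2·9.8) = 8.845/19.60 = 0.4513 m.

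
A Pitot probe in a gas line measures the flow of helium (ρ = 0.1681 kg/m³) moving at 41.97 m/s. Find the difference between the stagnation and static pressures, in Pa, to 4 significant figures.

ΔP ≈ 148.1 Pa

Bernoulli between the free stream and the stagnation point: ½ρv² = P_stag − P_static.
ΔP = ½·0.1681·41.97² = 148.1 Pa.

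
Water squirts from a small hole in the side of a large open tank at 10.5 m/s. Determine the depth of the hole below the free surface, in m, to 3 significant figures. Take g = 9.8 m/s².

h ≈ 5.62 m

For a small hole in a large open tank, ½v² = gh, giving h = v²/(2g).
h = 10.5²/(2·9.8) = 110/19.60 = 5.62 m.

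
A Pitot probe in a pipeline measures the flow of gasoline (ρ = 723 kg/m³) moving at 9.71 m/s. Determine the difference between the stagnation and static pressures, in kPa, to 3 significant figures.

ΔP ≈ 34.1 kPa

Bernoulli between the free stream and the stagnation point: ½ρv² = P_stag − P_static.
ΔP = ½·723·9.71² = 34100 Pa.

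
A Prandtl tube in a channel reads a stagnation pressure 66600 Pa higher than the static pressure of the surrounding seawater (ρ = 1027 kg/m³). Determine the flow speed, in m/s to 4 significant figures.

Bernoulli between the free stream and the stagnation point: ½ρv² = P_stag − P_static.
v = √(2ΔP/ρ) = √(2·66600/1027) = 11.39 m/s.

v = 11.39 m/s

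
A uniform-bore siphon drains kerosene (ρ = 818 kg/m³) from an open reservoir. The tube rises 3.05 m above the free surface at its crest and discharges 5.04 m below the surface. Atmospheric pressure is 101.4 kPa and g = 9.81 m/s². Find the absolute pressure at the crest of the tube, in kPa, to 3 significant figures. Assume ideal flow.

Bernoulli surface→outlet gives ½v² = g·h_out, so v = √(2·9.81·5.04) = 9.94 m/s.
With constant cross-section the crest speed equals v; applying Bernoulli from the surface up to the crest, P_top = P_atm − ½ρv² − ρg·h_top.
P_top = 101400 − ½·818·9.94² − 818·9.81·3.05 = 36500 Pa.

36.5 kPa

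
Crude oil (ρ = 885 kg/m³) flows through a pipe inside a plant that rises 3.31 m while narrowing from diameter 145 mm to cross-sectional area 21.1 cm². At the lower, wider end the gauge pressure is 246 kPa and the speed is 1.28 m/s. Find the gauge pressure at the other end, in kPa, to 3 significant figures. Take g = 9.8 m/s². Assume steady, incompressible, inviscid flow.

Mass conservation (A₁v₁ = A₂v₂) gives v₂ = 1.28 × 165/21.1 = 10.0 m/s.
Applying Bernoulli between the two ends and solving for P₂: P₂ = P₁ + ½ρ(v₁² − v₂²) − ρgΔh.
P₂ = 246000 + ½·885·(1.28² − 10.0²) − 885·9.8·(+3.31) = 246000 + (-43700) − (28700) = 174000 Pa.

174 kPa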